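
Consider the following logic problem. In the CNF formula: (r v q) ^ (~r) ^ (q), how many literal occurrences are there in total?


Counting literals in each clause:
Clause 1: 2 literal(s)
Clause 2: 1 literal(s)
Clause 3: 1 literal(s)
Total = 4

4


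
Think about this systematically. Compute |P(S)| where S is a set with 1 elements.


The power set of a set with n elements has 2^n elements.
|P(S)| = 2^1 = 2

2


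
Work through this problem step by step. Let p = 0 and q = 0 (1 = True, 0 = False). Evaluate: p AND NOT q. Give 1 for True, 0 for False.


p = 0, q = 0
Operation: p AND NOT q
Evaluate: 0 AND NOT 0 = 0

0


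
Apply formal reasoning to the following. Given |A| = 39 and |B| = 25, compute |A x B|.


The Cartesian product A x B contains all ordered pairs (a, b).
|A x B| = |A| * |B| = 39 * 25 = 975

975


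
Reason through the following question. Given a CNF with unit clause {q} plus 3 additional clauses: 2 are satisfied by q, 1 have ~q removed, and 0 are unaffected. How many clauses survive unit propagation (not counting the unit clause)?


Satisfied (removed): 2
Shortened (remain): 1
Unchanged (remain): 0
Remaining = 1 + 0 = 1

1


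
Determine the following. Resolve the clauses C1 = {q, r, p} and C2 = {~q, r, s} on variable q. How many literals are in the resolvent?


Remove q from C1 and ~q from C2.
C1 remainder: {r, p}
C2 remainder: {r, s}
Union (resolvent): {p, r, s}
Resolvent has 3 literal(s).

3


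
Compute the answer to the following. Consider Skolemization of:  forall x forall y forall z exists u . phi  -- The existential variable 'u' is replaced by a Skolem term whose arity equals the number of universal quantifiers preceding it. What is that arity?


Quantifier prefix: forall x forall y forall z exists u
'u' is existentially quantified at position 4.
Universal variables preceding it: x, y, z
Skolem function arity = 3

3


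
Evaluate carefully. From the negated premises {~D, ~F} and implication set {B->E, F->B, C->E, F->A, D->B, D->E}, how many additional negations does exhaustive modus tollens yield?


Initial negated facts: {~D, ~F}
Apply modus tollens to closure:
  (no implication fires)
Final negated: {~D, ~F}
New negations: {(none)}
Count = 0

0


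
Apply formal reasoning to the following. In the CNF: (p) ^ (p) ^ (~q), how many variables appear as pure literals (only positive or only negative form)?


Check each variable for pure literal status:
p: pure positive
q: pure negative
r: absent (not pure)
Pure literal count = 2

2


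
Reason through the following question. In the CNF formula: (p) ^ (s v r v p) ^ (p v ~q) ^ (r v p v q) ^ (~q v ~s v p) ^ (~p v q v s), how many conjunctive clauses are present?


A CNF formula is a conjunction of clauses.
Clauses are separated by ^.
Counting the conjuncts: 6 clauses.

6


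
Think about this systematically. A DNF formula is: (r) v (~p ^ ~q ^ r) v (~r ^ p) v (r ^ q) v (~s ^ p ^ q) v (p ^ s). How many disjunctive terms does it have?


A DNF formula is a disjunction of terms (conjunctions).
Terms are separated by v.
Counting the disjuncts: 6 terms.

6


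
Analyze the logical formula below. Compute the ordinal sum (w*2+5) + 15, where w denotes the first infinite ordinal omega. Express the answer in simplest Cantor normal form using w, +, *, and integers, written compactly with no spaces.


Compute (w*2+5) + 15.
Ordinal + is associative but NOT commutative; for finite n>0, n + w = w but w + n stays w+n.
By associativity: (w*2+5) + 15 = w*2 + (5+15) = w*2+20.
Result = w*2+20

w*2+20


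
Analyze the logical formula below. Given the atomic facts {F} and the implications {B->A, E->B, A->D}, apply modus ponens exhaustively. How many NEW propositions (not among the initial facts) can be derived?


Initial facts: {F}
Apply modus ponens to closure:
  (no implication fires)
Final known: {F}
New propositions: {(none)}
Count = 0

0


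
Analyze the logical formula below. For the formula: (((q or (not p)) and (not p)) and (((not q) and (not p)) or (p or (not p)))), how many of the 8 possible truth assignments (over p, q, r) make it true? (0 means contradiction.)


Check all 8 assignments:
p=0, q=0, r=0: 1
p=0, q=0, r=1: 1
p=0, q=1, r=0: 1
p=0, q=1, r=1: 1
p=1, q=0, r=0: 0
p=1, q=0, r=1: 0
p=1, q=1, r=0: 0
p=1, q=1, r=1: 0
Count of True = 4

4


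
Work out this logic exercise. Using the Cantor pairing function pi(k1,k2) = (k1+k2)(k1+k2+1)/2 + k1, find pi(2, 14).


k1 + k2 = 16
(k1+k2)(k1+k2+1)/2 = 16 * 17 / 2 = 136
pi = 136 + 2 = 138

138


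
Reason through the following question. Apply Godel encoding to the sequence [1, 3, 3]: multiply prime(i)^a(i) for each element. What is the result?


Encode each element as an exponent of the corresponding prime:
  2^1 = 2
  3^3 = 27
  5^3 = 125
Product = 2 * 27 * 125 = 6750

6750


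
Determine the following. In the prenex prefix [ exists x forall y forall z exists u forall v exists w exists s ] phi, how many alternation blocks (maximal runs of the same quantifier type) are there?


Quantifier-type sequence: E A A E A E E  (A=forall, E=exists)
Group into maximal same-type runs:
  Ex1 | Ax2 | Ex1 | Ax1 | Ex2
Number of blocks = 5

5


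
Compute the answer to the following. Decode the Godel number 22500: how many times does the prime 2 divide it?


Factorize 22500 by dividing by 2 repeatedly.
Division steps: 2 divides 22500 exactly 2 time(s).
Exponent of 2 = 2

2


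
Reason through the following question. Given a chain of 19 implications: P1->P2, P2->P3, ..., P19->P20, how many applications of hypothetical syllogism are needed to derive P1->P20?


With 19 implications in a chain connecting 20 propositions:
P1->P2, P2->P3, ..., P19->P20
Steps needed = (number of implications) - 1 = 19 - 1 = 18

18


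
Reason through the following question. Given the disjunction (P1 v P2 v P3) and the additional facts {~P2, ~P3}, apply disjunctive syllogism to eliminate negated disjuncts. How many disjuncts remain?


Original disjuncts (3): P1, P2, P3
Negated (eliminate): ~P2, ~P3
Remaining disjuncts: P1
Count = 3 - 2 = 1

1


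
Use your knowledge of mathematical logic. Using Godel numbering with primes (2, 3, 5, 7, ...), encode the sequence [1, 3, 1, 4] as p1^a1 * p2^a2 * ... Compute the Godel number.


Encode each element as an exponent of the corresponding prime:
  2^1 = 2
  3^3 = 27
  5^1 = 5
  7^4 = 2401
Product = 2 * 27 * 5 * 2401 = 648270

648270


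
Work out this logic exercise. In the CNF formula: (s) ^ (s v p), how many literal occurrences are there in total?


Counting literals in each clause:
Clause 1: 1 literal(s)
Clause 2: 2 literal(s)
Total = 3

3


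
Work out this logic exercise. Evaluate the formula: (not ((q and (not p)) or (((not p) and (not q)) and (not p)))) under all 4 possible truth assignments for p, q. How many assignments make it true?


Check all 4 assignments:
p=0, q=0: 0
p=0, q=1: 0
p=1, q=0: 1
p=1, q=1: 1
Count of True = 2

2


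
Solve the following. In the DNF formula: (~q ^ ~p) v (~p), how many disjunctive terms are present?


A DNF formula is a disjunction of terms (conjunctions).
Terms are separated by v.
Counting the disjuncts: 2 terms.

2


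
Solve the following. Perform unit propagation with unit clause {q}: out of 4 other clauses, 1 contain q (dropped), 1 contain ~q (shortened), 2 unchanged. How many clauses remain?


Satisfied (removed): 1
Shortened (remain): 1
Unchanged (remain): 2
Remaining = 1 + 2 = 3

3


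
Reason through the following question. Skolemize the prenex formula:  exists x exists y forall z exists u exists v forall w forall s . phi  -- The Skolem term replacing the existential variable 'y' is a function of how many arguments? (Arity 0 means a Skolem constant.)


Quantifier prefix: exists x exists y forall z exists u exists v forall w forall s
'y' is existentially quantified at position 2.
No universal quantifiers precede it.
Skolem function arity = 0 (a Skolem constant)

0


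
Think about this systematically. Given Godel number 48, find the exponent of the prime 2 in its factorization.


Factorize 48 by dividing by 2 repeatedly.
Division steps: 2 divides 48 exactly 4 time(s).
Exponent of 2 = 4

4


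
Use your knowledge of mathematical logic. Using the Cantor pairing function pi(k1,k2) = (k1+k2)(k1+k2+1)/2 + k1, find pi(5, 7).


k1 + k2 = 12
(k1+k2)(k1+k2+1)/2 = 12 * 13 / 2 = 78
pi = 78 + 5 = 83

83


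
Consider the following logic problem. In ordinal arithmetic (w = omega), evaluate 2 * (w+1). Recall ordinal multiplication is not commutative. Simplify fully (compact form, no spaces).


Compute 2 * (w+1).
Ordinal * is associative and left-distributive over +, but NOT commutative; for finite n>1, n*w = w but w*n stays w*n.
By left-distributivity: 2 * (w+1) = 2*w + 2*1 = w + 2 = w+2.
Result = w+2

w+2


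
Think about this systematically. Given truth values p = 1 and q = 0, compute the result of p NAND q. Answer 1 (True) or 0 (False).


p = 1, q = 0
Operation: p NAND q
Evaluate: 1 NAND 0 = 1

1


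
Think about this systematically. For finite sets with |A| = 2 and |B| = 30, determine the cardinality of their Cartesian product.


The Cartesian product A x B contains all ordered pairs (a, b).
|A x B| = |A| * |B| = 2 * 30 = 60

60


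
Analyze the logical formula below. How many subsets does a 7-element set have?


The power set of a set with n elements has 2^n elements.
|P(S)| = 2^7 = 128

128


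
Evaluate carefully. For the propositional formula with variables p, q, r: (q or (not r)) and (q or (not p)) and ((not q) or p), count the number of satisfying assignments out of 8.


Evaluate all 8 assignments for p, q, r:
p=0, q=0, r=0: 1
p=0, q=0, r=1: 0
p=0, q=1, r=0: 0
p=0, q=1, r=1: 0
p=1, q=0, r=0: 0
p=1, q=0, r=1: 0
p=1, q=1, r=0: 1
p=1, q=1, r=1: 1
Satisfying count = 3

3


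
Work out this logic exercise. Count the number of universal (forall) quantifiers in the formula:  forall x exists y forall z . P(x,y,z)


Quantifier prefix: forall x exists y forall z
Mark each quantifier type:
  U E U
Universal count = 2, Existential count = 1
Asked for universal (forall) quantifiers: 2

2


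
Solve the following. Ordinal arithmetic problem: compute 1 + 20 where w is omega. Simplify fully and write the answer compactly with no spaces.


Compute 1 + 20.
Ordinal + is associative but NOT commutative; for finite n>0, n + w = w but w + n stays w+n.
Both operands finite; ordinal + agrees with natural +: 1 + 20 = 21.
Result = 21

21


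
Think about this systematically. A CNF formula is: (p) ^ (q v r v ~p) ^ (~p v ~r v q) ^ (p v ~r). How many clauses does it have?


A CNF formula is a conjunction of clauses.
Clauses are separated by ^.
Counting the conjuncts: 4 clauses.

4


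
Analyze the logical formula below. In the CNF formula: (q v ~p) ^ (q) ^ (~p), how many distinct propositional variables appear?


Identify each variable that appears in the formula.
Variables found: p, q
Count = 2

2


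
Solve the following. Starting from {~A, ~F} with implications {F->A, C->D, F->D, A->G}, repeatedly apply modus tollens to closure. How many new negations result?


Initial negated facts: {~A, ~F}
Apply modus tollens to closure:
  (no implication fires)
Final negated: {~A, ~F}
New negations: {(none)}
Count = 0

0


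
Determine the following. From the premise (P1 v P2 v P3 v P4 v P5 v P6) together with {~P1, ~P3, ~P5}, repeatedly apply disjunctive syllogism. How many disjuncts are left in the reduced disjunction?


Original disjuncts (6): P1, P2, P3, P4, P5, P6
Negated (eliminate): ~P1, ~P3, ~P5
Remaining disjuncts: P2, P4, P6
Count = 6 - 3 = 3

3


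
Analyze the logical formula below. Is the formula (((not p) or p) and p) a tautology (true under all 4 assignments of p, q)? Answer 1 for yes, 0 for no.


Check all 4 assignments:
p=0, q=0: 0
p=0, q=1: 0
p=1, q=0: 1
p=1, q=1: 1
Satisfying count = 2/4.
Tautology iff count = 4: no.

0


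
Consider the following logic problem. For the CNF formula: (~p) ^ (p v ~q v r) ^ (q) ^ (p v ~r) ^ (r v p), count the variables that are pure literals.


Check each variable for pure literal status:
p: mixed (not pure)
q: mixed (not pure)
r: mixed (not pure)
Pure literal count = 0

0


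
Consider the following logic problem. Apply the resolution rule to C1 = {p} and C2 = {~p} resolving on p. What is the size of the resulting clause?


Remove p from C1 and ~p from C2.
C1 remainder: {}
C2 remainder: {}
Union (resolvent): {} (empty clause)
Resolvent has 0 literal(s).

0


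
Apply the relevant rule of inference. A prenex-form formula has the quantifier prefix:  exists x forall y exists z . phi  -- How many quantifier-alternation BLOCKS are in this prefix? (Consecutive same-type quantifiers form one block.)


Quantifier-type sequence: E A E  (A=forall, E=exists)
Group into maximal same-type runs:
  Ex1 | Ax1 | Ex1
Number of blocks = 3

3


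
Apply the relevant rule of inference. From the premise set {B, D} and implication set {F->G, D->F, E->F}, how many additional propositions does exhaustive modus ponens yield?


Initial facts: {B, D}
Apply modus ponens to closure:
  D and D->F  =>  F
  F and F->G  =>  G
Final known: {B, D, F, G}
New propositions: {F, G}
Count = 2

2


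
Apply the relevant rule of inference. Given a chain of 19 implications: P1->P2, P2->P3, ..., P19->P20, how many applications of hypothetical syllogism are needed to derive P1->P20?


With 19 implications in a chain connecting 20 propositions:
P1->P2, P2->P3, ..., P19->P20
Steps needed = (number of implications) - 1 = 19 - 1 = 18

18


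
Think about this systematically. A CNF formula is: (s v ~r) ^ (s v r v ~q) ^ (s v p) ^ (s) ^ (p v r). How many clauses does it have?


A CNF formula is a conjunction of clauses.
Clauses are separated by ^.
Counting the conjuncts: 5 clauses.

5


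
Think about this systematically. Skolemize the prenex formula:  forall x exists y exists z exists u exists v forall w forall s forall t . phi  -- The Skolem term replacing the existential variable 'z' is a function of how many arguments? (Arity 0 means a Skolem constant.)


Quantifier prefix: forall x exists y exists z exists u exists v forall w forall s forall t
'z' is existentially quantified at position 3.
Universal variables preceding it: x
Skolem function arity = 1

1


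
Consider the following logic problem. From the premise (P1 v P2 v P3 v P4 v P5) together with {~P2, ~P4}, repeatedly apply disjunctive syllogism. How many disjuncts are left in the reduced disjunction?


Original disjuncts (5): P1, P2, P3, P4, P5
Negated (eliminate): ~P2, ~P4
Remaining disjuncts: P1, P3, P5
Count = 5 - 2 = 3

3


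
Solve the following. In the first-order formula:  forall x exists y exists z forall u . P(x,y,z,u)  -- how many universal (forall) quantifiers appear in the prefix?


Quantifier prefix: forall x exists y exists z forall u
Mark each quantifier type:
  U E E U
Universal count = 2, Existential count = 2
Asked for universal (forall) quantifiers: 2

2


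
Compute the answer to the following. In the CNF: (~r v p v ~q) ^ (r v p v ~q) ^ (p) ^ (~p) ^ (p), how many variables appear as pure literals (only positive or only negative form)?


Check each variable for pure literal status:
p: mixed (not pure)
q: pure negative
r: mixed (not pure)
Pure literal count = 1

1


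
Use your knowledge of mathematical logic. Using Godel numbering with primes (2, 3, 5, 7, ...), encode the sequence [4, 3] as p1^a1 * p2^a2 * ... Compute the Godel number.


Encode each element as an exponent of the corresponding prime:
  2^4 = 16
  3^3 = 27
Product = 16 * 27 = 432

432


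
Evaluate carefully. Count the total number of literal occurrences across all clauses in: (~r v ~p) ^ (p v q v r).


Counting literals in each clause:
Clause 1: 2 literal(s)
Clause 2: 3 literal(s)
Total = 5

5


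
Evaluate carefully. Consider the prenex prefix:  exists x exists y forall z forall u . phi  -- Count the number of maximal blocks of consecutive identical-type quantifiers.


Quantifier-type sequence: E E A A  (A=forall, E=exists)
Group into maximal same-type runs:
  Ex2 | Ax2
Number of blocks = 2

2


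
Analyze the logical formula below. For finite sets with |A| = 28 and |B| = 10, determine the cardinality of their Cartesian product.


The Cartesian product A x B contains all ordered pairs (a, b).
|A x B| = |A| * |B| = 28 * 10 = 280

280


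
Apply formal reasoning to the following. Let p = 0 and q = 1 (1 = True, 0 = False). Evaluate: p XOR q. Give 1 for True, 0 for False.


p = 0, q = 1
Operation: p XOR q
Evaluate: 0 XOR 1 = 1

1


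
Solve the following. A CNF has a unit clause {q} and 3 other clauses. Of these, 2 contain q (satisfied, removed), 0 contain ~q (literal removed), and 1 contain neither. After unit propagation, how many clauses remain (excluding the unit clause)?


Satisfied (removed): 2
Shortened (remain): 0
Unchanged (remain): 1
Remaining = 0 + 1 = 1

1


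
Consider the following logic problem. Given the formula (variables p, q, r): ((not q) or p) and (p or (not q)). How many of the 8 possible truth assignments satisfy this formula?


Evaluate all 8 assignments for p, q, r:
p=0, q=0, r=0: 1
p=0, q=0, r=1: 1
p=0, q=1, r=0: 0
p=0, q=1, r=1: 0
p=1, q=0, r=0: 1
p=1, q=0, r=1: 1
p=1, q=1, r=0: 1
p=1, q=1, r=1: 1
Satisfying count = 6

6


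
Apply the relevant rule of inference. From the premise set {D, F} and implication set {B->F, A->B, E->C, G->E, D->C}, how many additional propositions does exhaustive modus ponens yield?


Initial facts: {D, F}
Apply modus ponens to closure:
  D and D->C  =>  C
Final known: {C, D, F}
New propositions: {C}
Count = 1

1


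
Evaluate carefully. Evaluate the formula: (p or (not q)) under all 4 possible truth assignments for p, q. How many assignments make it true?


Check all 4 assignments:
p=0, q=0: 1
p=0, q=1: 0
p=1, q=0: 1
p=1, q=1: 1
Count of True = 3

3


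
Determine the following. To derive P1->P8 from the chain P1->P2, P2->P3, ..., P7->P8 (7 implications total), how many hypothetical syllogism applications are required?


With 7 implications in a chain connecting 8 propositions:
P1->P2, P2->P3, ..., P7->P8
Steps needed = (number of implications) - 1 = 7 - 1 = 6

6


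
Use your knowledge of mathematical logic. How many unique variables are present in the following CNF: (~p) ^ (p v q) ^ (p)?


Identify each variable that appears in the formula.
Variables found: p, q
Count = 2

2


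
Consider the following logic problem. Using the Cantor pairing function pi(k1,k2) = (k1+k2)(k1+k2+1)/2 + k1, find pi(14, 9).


k1 + k2 = 23
(k1+k2)(k1+k2+1)/2 = 23 * 24 / 2 = 276
pi = 276 + 14 = 290

290


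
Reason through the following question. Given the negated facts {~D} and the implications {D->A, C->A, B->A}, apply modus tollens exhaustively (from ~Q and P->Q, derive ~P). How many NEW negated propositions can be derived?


Initial negated facts: {~D}
Apply modus tollens to closure:
  (no implication fires)
Final negated: {~D}
New negations: {(none)}
Count = 0

0


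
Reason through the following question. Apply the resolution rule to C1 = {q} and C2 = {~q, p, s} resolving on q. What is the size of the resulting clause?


Remove q from C1 and ~q from C2.
C1 remainder: {}
C2 remainder: {p, s}
Union (resolvent): {p, s}
Resolvent has 2 literal(s).

2


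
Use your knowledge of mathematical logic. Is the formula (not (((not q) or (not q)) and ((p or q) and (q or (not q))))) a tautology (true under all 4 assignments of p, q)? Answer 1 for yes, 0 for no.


Check all 4 assignments:
p=0, q=0: 1
p=0, q=1: 1
p=1, q=0: 0
p=1, q=1: 1
Satisfying count = 3/4.
Tautology iff count = 4: no.

0


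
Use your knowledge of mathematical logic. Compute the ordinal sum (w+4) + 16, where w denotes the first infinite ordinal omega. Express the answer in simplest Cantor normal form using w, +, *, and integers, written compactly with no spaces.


Compute (w+4) + 16.
Ordinal + is associative but NOT commutative; for finite n>0, n + w = w but w + n stays w+n.
By associativity: (w+4) + 16 = w + (4+16) = w+20.
Result = w+20

w+20


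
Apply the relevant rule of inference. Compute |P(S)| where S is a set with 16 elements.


The power set of a set with n elements has 2^n elements.
|P(S)| = 2^16 = 65536

65536


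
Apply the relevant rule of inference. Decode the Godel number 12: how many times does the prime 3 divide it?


Factorize 12 by dividing by 3 repeatedly.
Division steps: 3 divides 12 exactly 1 time(s).
Exponent of 3 = 1

1


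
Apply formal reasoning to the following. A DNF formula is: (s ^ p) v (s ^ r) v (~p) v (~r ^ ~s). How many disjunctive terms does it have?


A DNF formula is a disjunction of terms (conjunctions).
Terms are separated by v.
Counting the disjuncts: 4 terms.

4


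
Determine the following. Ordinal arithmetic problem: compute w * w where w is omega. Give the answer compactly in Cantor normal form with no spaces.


Compute w * w.
Ordinal * is associative and left-distributive over +, but NOT commutative; for finite n>1, n*w = w but w*n stays w*n.
w * w = w^2 by definition.
Result = w^2

w^2


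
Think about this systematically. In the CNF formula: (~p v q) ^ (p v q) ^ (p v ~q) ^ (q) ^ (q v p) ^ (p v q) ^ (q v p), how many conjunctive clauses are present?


A CNF formula is a conjunction of clauses.
Clauses are separated by ^.
Counting the conjuncts: 7 clauses.

7


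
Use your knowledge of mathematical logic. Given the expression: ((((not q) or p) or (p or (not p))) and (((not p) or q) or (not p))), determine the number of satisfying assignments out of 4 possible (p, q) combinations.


Check all 4 assignments:
p=0, q=0: 1
p=0, q=1: 1
p=1, q=0: 0
p=1, q=1: 1
Count of True = 3

3


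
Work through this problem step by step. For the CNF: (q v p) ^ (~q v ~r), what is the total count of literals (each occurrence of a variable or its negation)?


Counting literals in each clause:
Clause 1: 2 literal(s)
Clause 2: 2 literal(s)
Total = 4

4


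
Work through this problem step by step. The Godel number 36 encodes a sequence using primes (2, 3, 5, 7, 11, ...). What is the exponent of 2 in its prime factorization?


Factorize 36 by dividing by 2 repeatedly.
Division steps: 2 divides 36 exactly 2 time(s).
Exponent of 2 = 2

2


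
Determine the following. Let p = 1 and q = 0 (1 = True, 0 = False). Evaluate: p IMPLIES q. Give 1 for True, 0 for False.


p = 1, q = 0
Operation: p IMPLIES q
Evaluate: 1 IMPLIES 0 = 0

0


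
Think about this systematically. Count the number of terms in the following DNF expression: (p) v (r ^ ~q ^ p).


A DNF formula is a disjunction of terms (conjunctions).
Terms are separated by v.
Counting the disjuncts: 2 terms.

2


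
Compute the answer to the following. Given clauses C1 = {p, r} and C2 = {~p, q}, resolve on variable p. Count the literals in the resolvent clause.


Remove p from C1 and ~p from C2.
C1 remainder: {r}
C2 remainder: {q}
Union (resolvent): {q, r}
Resolvent has 2 literal(s).

2


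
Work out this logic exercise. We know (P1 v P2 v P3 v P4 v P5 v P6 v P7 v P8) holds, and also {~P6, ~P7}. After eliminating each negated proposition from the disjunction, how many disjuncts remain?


Original disjuncts (8): P1, P2, P3, P4, P5, P6, P7, P8
Negated (eliminate): ~P6, ~P7
Remaining disjuncts: P1, P2, P3, P4, P5, P8
Count = 8 - 2 = 6

6


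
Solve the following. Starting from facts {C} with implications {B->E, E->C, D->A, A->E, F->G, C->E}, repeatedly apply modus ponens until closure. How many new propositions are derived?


Initial facts: {C}
Apply modus ponens to closure:
  C and C->E  =>  E
Final known: {C, E}
New propositions: {E}
Count = 1

1


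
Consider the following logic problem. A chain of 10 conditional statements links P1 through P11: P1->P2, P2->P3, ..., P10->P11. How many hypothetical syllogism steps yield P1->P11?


With 10 implications in a chain connecting 11 propositions:
P1->P2, P2->P3, ..., P10->P11
Steps needed = (number of implications) - 1 = 10 - 1 = 9

9


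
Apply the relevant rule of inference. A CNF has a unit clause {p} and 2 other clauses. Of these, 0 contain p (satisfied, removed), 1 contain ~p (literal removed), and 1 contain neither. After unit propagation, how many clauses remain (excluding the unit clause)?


Satisfied (removed): 0
Shortened (remain): 1
Unchanged (remain): 1
Remaining = 1 + 1 = 2

2


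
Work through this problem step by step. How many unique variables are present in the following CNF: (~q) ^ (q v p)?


Identify each variable that appears in the formula.
Variables found: p, q
Count = 2

2


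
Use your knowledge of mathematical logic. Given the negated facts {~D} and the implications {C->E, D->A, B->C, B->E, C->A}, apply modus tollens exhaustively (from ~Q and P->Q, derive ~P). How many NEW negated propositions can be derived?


Initial negated facts: {~D}
Apply modus tollens to closure:
  (no implication fires)
Final negated: {~D}
New negations: {(none)}
Count = 0

0


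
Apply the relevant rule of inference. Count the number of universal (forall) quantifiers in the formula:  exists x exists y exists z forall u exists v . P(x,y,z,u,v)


Quantifier prefix: exists x exists y exists z forall u exists v
Mark each quantifier type:
  E E E U E
Universal count = 1, Existential count = 4
Asked for universal (forall) quantifiers: 1

1


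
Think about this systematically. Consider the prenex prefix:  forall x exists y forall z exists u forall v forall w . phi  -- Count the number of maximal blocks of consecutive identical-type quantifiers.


Quantifier-type sequence: A E A E A A  (A=forall, E=exists)
Group into maximal same-type runs:
  Ax1 | Ex1 | Ax1 | Ex1 | Ax2
Number of blocks = 5

5


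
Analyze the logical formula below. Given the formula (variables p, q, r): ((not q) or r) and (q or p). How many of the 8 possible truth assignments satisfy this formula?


Evaluate all 8 assignments for p, q, r:
p=0, q=0, r=0: 0
p=0, q=0, r=1: 0
p=0, q=1, r=0: 0
p=0, q=1, r=1: 1
p=1, q=0, r=0: 1
p=1, q=0, r=1: 1
p=1, q=1, r=0: 0
p=1, q=1, r=1: 1
Satisfying count = 4

4


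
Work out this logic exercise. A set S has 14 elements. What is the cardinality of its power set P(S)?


The power set of a set with n elements has 2^n elements.
|P(S)| = 2^14 = 16384

16384


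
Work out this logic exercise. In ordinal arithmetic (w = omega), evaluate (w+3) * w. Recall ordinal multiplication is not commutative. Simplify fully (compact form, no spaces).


Compute (w+3) * w.
Ordinal * is associative and left-distributive over +, but NOT commutative; for finite n>1, n*w = w but w*n stays w*n.
(w+3) * w = sup{(w+3)*k : k<w} = sup{w*k+3} = w^2 (the +3 tail is absorbed in the limit).
Result = w^2

w^2


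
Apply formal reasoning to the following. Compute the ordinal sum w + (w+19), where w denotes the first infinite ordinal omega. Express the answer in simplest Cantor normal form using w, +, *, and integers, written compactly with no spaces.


Compute w + (w+19).
Ordinal + is associative but NOT commutative; for finite n>0, n + w = w but w + n stays w+n.
w + (w+19) = (w+w) + 19 = w*2+19.
Result = w*2+19

w*2+19


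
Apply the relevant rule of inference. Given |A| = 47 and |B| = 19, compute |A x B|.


The Cartesian product A x B contains all ordered pairs (a, b).
|A x B| = |A| * |B| = 47 * 19 = 893

893


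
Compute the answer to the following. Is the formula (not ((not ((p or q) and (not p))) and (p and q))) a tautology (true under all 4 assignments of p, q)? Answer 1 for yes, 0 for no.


Check all 4 assignments:
p=0, q=0: 1
p=0, q=1: 1
p=1, q=0: 1
p=1, q=1: 0
Satisfying count = 3/4.
Tautology iff count = 4: no.

0


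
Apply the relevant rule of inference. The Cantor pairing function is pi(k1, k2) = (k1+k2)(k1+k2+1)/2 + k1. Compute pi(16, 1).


k1 + k2 = 17
(k1+k2)(k1+k2+1)/2 = 17 * 18 / 2 = 153
pi = 153 + 16 = 169

169


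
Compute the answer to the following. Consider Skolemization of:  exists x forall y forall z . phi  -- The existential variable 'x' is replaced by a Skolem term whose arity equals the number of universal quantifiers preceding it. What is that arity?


Quantifier prefix: exists x forall y forall z
'x' is existentially quantified at position 1.
No universal quantifiers precede it.
Skolem function arity = 0 (a Skolem constant)

0


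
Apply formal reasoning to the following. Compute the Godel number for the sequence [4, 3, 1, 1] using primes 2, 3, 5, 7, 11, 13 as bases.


Encode each element as an exponent of the corresponding prime:
  2^4 = 16
  3^3 = 27
  5^1 = 5
  7^1 = 7
Product = 16 * 27 * 5 * 7 = 15120

15120


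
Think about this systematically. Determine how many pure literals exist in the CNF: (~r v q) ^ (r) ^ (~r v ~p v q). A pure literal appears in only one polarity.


Check each variable for pure literal status:
p: pure negative
q: pure positive
r: mixed (not pure)
Pure literal count = 2

2


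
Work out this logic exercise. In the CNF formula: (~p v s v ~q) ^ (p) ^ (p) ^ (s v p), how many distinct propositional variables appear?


Identify each variable that appears in the formula.
Variables found: p, q, s
Count = 3

3


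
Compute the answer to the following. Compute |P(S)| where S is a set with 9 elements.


The power set of a set with n elements has 2^n elements.
|P(S)| = 2^9 = 512

512


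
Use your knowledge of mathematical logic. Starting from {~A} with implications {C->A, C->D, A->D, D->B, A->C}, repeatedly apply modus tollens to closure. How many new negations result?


Initial negated facts: {~A}
Apply modus tollens to closure:
  ~A and C->A  =>  ~C
Final negated: {~A, ~C}
New negations: {~C}
Count = 1

1


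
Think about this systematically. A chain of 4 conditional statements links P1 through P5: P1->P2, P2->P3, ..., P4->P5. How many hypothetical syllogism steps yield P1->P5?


With 4 implications in a chain connecting 5 propositions:
P1->P2, P2->P3, ..., P4->P5
Steps needed = (number of implications) - 1 = 4 - 1 = 3

3


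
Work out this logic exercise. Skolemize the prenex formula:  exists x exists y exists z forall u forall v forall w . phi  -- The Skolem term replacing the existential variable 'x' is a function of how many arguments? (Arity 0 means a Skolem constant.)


Quantifier prefix: exists x exists y exists z forall u forall v forall w
'x' is existentially quantified at position 1.
No universal quantifiers precede it.
Skolem function arity = 0 (a Skolem constant)

0


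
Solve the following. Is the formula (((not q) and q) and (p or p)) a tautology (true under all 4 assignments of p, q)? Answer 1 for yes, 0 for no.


Check all 4 assignments:
p=0, q=0: 0
p=0, q=1: 0
p=1, q=0: 0
p=1, q=1: 0
Satisfying count = 0/4.
Tautology iff count = 4: no.

0


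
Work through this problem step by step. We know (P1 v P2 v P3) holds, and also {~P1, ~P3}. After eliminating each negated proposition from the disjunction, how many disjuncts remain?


Original disjuncts (3): P1, P2, P3
Negated (eliminate): ~P1, ~P3
Remaining disjuncts: P2
Count = 3 - 2 = 1

1


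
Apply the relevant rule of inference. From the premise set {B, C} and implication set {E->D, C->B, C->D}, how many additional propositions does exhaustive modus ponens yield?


Initial facts: {B, C}
Apply modus ponens to closure:
  C and C->D  =>  D
Final known: {B, C, D}
New propositions: {D}
Count = 1

1


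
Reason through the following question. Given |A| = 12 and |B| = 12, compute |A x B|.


The Cartesian product A x B contains all ordered pairs (a, b).
|A x B| = |A| * |B| = 12 * 12 = 144

144


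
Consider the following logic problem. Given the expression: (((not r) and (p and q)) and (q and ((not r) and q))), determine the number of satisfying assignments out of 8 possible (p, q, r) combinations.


Check all 8 assignments:
p=0, q=0, r=0: 0
p=0, q=0, r=1: 0
p=0, q=1, r=0: 0
p=0, q=1, r=1: 0
p=1, q=0, r=0: 0
p=1, q=0, r=1: 0
p=1, q=1, r=0: 1
p=1, q=1, r=1: 0
Count of True = 1

1


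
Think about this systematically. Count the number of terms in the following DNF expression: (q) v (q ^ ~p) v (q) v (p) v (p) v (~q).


A DNF formula is a disjunction of terms (conjunctions).
Terms are separated by v.
Counting the disjuncts: 6 terms.

6


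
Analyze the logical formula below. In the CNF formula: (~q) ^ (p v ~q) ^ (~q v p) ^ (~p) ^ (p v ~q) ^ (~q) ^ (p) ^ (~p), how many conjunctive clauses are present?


A CNF formula is a conjunction of clauses.
Clauses are separated by ^.
Counting the conjuncts: 8 clauses.

8


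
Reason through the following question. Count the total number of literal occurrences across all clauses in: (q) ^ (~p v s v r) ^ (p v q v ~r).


Counting literals in each clause:
Clause 1: 1 literal(s)
Clause 2: 3 literal(s)
Clause 3: 3 literal(s)
Total = 7

7


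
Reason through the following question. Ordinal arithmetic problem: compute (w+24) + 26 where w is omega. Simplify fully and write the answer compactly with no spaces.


Compute (w+24) + 26.
Ordinal + is associative but NOT commutative; for finite n>0, n + w = w but w + n stays w+n.
By associativity: (w+24) + 26 = w + (24+26) = w+50.
Result = w+50

w+50


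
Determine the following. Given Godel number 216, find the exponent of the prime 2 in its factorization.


Factorize 216 by dividing by 2 repeatedly.
Division steps: 2 divides 216 exactly 3 time(s).
Exponent of 2 = 3

3


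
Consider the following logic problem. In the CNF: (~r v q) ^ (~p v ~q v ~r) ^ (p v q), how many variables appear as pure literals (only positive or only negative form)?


Check each variable for pure literal status:
p: mixed (not pure)
q: mixed (not pure)
r: pure negative
Pure literal count = 1

1


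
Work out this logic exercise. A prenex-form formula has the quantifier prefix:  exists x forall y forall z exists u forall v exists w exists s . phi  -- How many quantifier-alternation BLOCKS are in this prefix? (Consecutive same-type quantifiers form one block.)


Quantifier-type sequence: E A A E A E E  (A=forall, E=exists)
Group into maximal same-type runs:
  Ex1 | Ax2 | Ex1 | Ax1 | Ex2
Number of blocks = 5

5


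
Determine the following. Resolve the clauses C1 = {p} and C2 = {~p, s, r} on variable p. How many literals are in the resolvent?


Remove p from C1 and ~p from C2.
C1 remainder: {}
C2 remainder: {s, r}
Union (resolvent): {r, s}
Resolvent has 2 literal(s).

2


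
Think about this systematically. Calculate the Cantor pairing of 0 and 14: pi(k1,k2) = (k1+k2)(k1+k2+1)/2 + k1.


k1 + k2 = 14
(k1+k2)(k1+k2+1)/2 = 14 * 15 / 2 = 105
pi = 105 + 0 = 105

105


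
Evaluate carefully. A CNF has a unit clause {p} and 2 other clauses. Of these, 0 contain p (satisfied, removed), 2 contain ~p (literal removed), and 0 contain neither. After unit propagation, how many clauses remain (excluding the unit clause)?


Satisfied (removed): 0
Shortened (remain): 2
Unchanged (remain): 0
Remaining = 2 + 0 = 2

2


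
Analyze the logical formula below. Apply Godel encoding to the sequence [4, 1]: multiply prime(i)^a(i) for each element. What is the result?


Encode each element as an exponent of the corresponding prime:
  2^4 = 16
  3^1 = 3
Product = 16 * 3 = 48

48


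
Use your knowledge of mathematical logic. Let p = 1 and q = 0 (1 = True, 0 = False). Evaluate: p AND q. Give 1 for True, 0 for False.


p = 1, q = 0
Operation: p AND q
Evaluate: 1 AND 0 = 0

0


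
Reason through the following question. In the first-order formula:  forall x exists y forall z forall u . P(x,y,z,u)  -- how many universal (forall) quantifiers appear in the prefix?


Quantifier prefix: forall x exists y forall z forall u
Mark each quantifier type:
  U E U U
Universal count = 3, Existential count = 1
Asked for universal (forall) quantifiers: 3

3


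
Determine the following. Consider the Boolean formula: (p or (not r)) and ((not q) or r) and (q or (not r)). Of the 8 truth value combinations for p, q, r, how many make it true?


Evaluate all 8 assignments for p, q, r:
p=0, q=0, r=0: 1
p=0, q=0, r=1: 0
p=0, q=1, r=0: 0
p=0, q=1, r=1: 0
p=1, q=0, r=0: 1
p=1, q=0, r=1: 0
p=1, q=1, r=0: 0
p=1, q=1, r=1: 1
Satisfying count = 3

3


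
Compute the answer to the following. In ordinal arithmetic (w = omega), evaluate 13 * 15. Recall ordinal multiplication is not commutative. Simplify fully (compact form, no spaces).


Compute 13 * 15.
Ordinal * is associative and left-distributive over +, but NOT commutative; for finite n>1, n*w = w but w*n stays w*n.
Both finite; ordinal * agrees with natural *: 13 * 15 = 195.
Result = 195

195


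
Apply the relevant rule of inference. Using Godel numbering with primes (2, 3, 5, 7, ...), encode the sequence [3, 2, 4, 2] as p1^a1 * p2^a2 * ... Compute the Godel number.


Encode each element as an exponent of the corresponding prime:
  2^3 = 8
  3^2 = 9
  5^4 = 625
  7^2 = 49
Product = 8 * 9 * 625 * 49 = 2205000

2205000


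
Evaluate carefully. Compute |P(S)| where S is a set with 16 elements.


The power set of a set with n elements has 2^n elements.
|P(S)| = 2^16 = 65536

65536


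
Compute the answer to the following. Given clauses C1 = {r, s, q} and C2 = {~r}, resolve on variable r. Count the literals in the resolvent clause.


Remove r from C1 and ~r from C2.
C1 remainder: {s, q}
C2 remainder: {}
Union (resolvent): {q, s}
Resolvent has 2 literal(s).

2


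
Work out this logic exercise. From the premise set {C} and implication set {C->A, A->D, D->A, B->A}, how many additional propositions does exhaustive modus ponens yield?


Initial facts: {C}
Apply modus ponens to closure:
  C and C->A  =>  A
  A and A->D  =>  D
Final known: {A, C, D}
New propositions: {A, D}
Count = 2

2


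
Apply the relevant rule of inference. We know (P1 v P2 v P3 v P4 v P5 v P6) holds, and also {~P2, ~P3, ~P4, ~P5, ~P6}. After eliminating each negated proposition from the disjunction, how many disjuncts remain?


Original disjuncts (6): P1, P2, P3, P4, P5, P6
Negated (eliminate): ~P2, ~P3, ~P4, ~P5, ~P6
Remaining disjuncts: P1
Count = 6 - 5 = 1

1


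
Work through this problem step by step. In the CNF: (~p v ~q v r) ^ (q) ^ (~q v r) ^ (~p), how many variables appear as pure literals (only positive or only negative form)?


Check each variable for pure literal status:
p: pure negative
q: mixed (not pure)
r: pure positive
Pure literal count = 2

2


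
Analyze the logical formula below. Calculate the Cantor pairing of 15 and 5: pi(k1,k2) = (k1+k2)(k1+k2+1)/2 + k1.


k1 + k2 = 20
(k1+k2)(k1+k2+1)/2 = 20 * 21 / 2 = 210
pi = 210 + 15 = 225

225


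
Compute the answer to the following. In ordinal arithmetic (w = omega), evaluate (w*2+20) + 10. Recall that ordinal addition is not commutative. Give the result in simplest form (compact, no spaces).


Compute (w*2+20) + 10.
Ordinal + is associative but NOT commutative; for finite n>0, n + w = w but w + n stays w+n.
By associativity: (w*2+20) + 10 = w*2 + (20+10) = w*2+30.
Result = w*2+30

w*2+30


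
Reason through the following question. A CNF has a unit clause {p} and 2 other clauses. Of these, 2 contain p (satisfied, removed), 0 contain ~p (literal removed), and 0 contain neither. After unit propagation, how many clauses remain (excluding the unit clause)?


Satisfied (removed): 2
Shortened (remain): 0
Unchanged (remain): 0
Remaining = 0 + 0 = 0

0


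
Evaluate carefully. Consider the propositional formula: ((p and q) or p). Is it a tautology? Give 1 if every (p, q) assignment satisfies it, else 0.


Check all 4 assignments:
p=0, q=0: 0
p=0, q=1: 0
p=1, q=0: 1
p=1, q=1: 1
Satisfying count = 2/4.
Tautology iff count = 4: no.

0


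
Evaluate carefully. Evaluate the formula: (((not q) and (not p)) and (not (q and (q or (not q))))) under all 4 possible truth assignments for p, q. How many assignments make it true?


Check all 4 assignments:
p=0, q=0: 1
p=0, q=1: 0
p=1, q=0: 0
p=1, q=1: 0
Count of True = 1

1
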